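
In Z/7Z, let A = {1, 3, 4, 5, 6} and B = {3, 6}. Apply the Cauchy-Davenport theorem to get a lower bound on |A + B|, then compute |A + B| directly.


Cauchy-Davenport: |A + B| ≥ min(p, |A| + |B| - 1) for A, B nonempty in Z/pZ.
|A| = 5, |B| = 2, p = 7.
CD lower bound = min(7, 5 + 2 - 1) = min(7, 6) = 6.
Compute A + B mod 7 directly:
a = 1: 1+3=4, 1+6=0
a = 3: 3+3=6, 3+6=2
a = 4: 4+3=0, 4+6=3
a = 5: 5+3=1, 5+6=4
a = 6: 6+3=2, 6+6=5
A + B = {0, 1, 2, 3, 4, 5, 6}, so |A + B| = 7.
Verify: 7 ≥ 6? Yes ✓.

CD lower bound = 6, actual |A + B| = 7.


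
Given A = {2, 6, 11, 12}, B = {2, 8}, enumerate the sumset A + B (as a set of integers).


A + B = {a + b : a ∈ A, b ∈ B}.
Enumerate all |A|·|B| = 4·2 = 8 pairs (a, b) and collect distinct sums.
a = 2: 2+2=4, 2+8=10
a = 6: 6+2=8, 6+8=14
a = 11: 11+2=13, 11+8=19
a = 12: 12+2=14, 12+8=20
Collecting distinct sums: A + B = {4, 8, 10, 13, 14, 19, 20}
|A + B| = 7

A + B = {4, 8, 10, 13, 14, 19, 20}


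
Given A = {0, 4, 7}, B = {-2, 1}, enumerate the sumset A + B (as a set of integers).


A + B = {a + b : a ∈ A, b ∈ B}.
Enumerate all |A|·|B| = 3·2 = 6 pairs (a, b) and collect distinct sums.
a = 0: 0+-2=-2, 0+1=1
a = 4: 4+-2=2, 4+1=5
a = 7: 7+-2=5, 7+1=8
Collecting distinct sums: A + B = {-2, 1, 2, 5, 8}
|A + B| = 5

A + B = {-2, 1, 2, 5, 8}


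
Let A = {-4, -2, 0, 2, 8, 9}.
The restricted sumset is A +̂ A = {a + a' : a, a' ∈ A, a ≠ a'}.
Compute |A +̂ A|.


Restricted sumset: A +̂ A = {a + a' : a ∈ A, a' ∈ A, a ≠ a'}.
Equivalently, take A + A and drop any sum 2a that is achievable ONLY as a + a for a ∈ A (i.e. sums representable only with equal summands).
Enumerate pairs (a, a') with a < a' (symmetric, so each unordered pair gives one sum; this covers all a ≠ a'):
  -4 + -2 = -6
  -4 + 0 = -4
  -4 + 2 = -2
  -4 + 8 = 4
  -4 + 9 = 5
  -2 + 0 = -2
  -2 + 2 = 0
  -2 + 8 = 6
  -2 + 9 = 7
  0 + 2 = 2
  0 + 8 = 8
  0 + 9 = 9
  2 + 8 = 10
  2 + 9 = 11
  8 + 9 = 17
Collected distinct sums: {-6, -4, -2, 0, 2, 4, 5, 6, 7, 8, 9, 10, 11, 17}
|A +̂ A| = 14
(Reference bound: |A +̂ A| ≥ 2|A| - 3 for |A| ≥ 2, with |A| = 6 giving ≥ 9.)

|A +̂ A| = 14


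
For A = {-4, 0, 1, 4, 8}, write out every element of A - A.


A - A = {a - a' : a, a' ∈ A}.
Compute a - a' for each ordered pair (a, a'):
a = -4: -4--4=0, -4-0=-4, -4-1=-5, -4-4=-8, -4-8=-12
a = 0: 0--4=4, 0-0=0, 0-1=-1, 0-4=-4, 0-8=-8
a = 1: 1--4=5, 1-0=1, 1-1=0, 1-4=-3, 1-8=-7
a = 4: 4--4=8, 4-0=4, 4-1=3, 4-4=0, 4-8=-4
a = 8: 8--4=12, 8-0=8, 8-1=7, 8-4=4, 8-8=0
Collecting distinct values (and noting 0 appears from a-a):
A - A = {-12, -8, -7, -5, -4, -3, -1, 0, 1, 3, 4, 5, 7, 8, 12}
|A - A| = 15

A - A = {-12, -8, -7, -5, -4, -3, -1, 0, 1, 3, 4, 5, 7, 8, 12}


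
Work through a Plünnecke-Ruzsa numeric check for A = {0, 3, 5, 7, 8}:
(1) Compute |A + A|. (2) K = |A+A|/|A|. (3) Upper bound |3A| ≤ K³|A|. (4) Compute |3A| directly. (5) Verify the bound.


|A| = 5.
Step 1: Compute A + A by enumerating all 25 pairs.
A + A = {0, 3, 5, 6, 7, 8, 10, 11, 12, 13, 14, 15, 16}, so |A + A| = 13.
Step 2: Doubling constant K = |A + A|/|A| = 13/5 = 13/5 ≈ 2.6000.
Step 3: Plünnecke-Ruzsa gives |3A| ≤ K³·|A| = (2.6000)³ · 5 ≈ 87.8800.
Step 4: Compute 3A = A + A + A directly by enumerating all triples (a,b,c) ∈ A³; |3A| = 22.
Step 5: Check 22 ≤ 87.8800? Yes ✓.

K = 13/5, Plünnecke-Ruzsa bound K³|A| ≈ 87.8800, |3A| = 22, inequality holds.


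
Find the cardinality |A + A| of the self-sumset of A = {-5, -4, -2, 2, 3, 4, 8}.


A + A = {a + a' : a, a' ∈ A}; |A| = 7.
General bounds: 2|A| - 1 ≤ |A + A| ≤ |A|(|A|+1)/2, i.e. 13 ≤ |A + A| ≤ 28.
Lower bound 2|A|-1 is attained iff A is an arithmetic progression.
Enumerate sums a + a' for a ≤ a' (symmetric, so this suffices):
a = -5: -5+-5=-10, -5+-4=-9, -5+-2=-7, -5+2=-3, -5+3=-2, -5+4=-1, -5+8=3
a = -4: -4+-4=-8, -4+-2=-6, -4+2=-2, -4+3=-1, -4+4=0, -4+8=4
a = -2: -2+-2=-4, -2+2=0, -2+3=1, -2+4=2, -2+8=6
a = 2: 2+2=4, 2+3=5, 2+4=6, 2+8=10
a = 3: 3+3=6, 3+4=7, 3+8=11
a = 4: 4+4=8, 4+8=12
a = 8: 8+8=16
Distinct sums: {-10, -9, -8, -7, -6, -4, -3, -2, -1, 0, 1, 2, 3, 4, 5, 6, 7, 8, 10, 11, 12, 16}
|A + A| = 22

|A + A| = 22


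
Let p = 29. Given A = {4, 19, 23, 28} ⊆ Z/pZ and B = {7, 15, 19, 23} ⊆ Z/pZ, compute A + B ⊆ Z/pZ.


Work in Z/29Z: reduce every sum a + b modulo 29.
Enumerate all 16 pairs:
a = 4: 4+7=11, 4+15=19, 4+19=23, 4+23=27
a = 19: 19+7=26, 19+15=5, 19+19=9, 19+23=13
a = 23: 23+7=1, 23+15=9, 23+19=13, 23+23=17
a = 28: 28+7=6, 28+15=14, 28+19=18, 28+23=22
Distinct residues collected: {1, 5, 6, 9, 11, 13, 14, 17, 18, 19, 22, 23, 26, 27}
|A + B| = 14 (out of 29 total residues).

A + B = {1, 5, 6, 9, 11, 13, 14, 17, 18, 19, 22, 23, 26, 27}


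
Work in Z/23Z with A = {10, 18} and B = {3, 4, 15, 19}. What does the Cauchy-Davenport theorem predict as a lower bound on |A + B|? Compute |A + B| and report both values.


Cauchy-Davenport: |A + B| ≥ min(p, |A| + |B| - 1) for A, B nonempty in Z/pZ.
|A| = 2, |B| = 4, p = 23.
CD lower bound = min(23, 2 + 4 - 1) = min(23, 5) = 5.
Compute A + B mod 23 directly:
a = 10: 10+3=13, 10+4=14, 10+15=2, 10+19=6
a = 18: 18+3=21, 18+4=22, 18+15=10, 18+19=14
A + B = {2, 6, 10, 13, 14, 21, 22}, so |A + B| = 7.
Verify: 7 ≥ 5? Yes ✓.

CD lower bound = 5, actual |A + B| = 7.


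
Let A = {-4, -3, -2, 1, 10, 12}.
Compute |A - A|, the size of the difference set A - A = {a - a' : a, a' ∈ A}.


A - A = {a - a' : a, a' ∈ A}; |A| = 6.
Bounds: 2|A|-1 ≤ |A - A| ≤ |A|² - |A| + 1, i.e. 11 ≤ |A - A| ≤ 31.
Note: 0 ∈ A - A always (from a - a). The set is symmetric: if d ∈ A - A then -d ∈ A - A.
Enumerate nonzero differences d = a - a' with a > a' (then include -d):
Positive differences: {1, 2, 3, 4, 5, 9, 11, 12, 13, 14, 15, 16}
Full difference set: {0} ∪ (positive diffs) ∪ (negative diffs).
|A - A| = 1 + 2·12 = 25 (matches direct enumeration: 25).

|A - A| = 25


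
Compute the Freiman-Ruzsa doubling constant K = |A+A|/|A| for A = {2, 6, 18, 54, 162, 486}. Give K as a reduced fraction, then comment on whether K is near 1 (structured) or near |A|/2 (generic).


|A| = 6.
Compute A + A by enumerating all 36 pairs.
A + A = {4, 8, 12, 20, 24, 36, 56, 60, 72, 108, 164, 168, 180, 216, 324, 488, 492, 504, 540, 648, 972}, so |A + A| = 21.
K = |A + A| / |A| = 21/6 = 7/2 ≈ 3.5000.
Reference: AP of size 6 gives K = 11/6 ≈ 1.8333; a fully generic set of size 6 gives K ≈ 3.5000.

|A| = 6, |A + A| = 21, K = 21/6 = 7/2.


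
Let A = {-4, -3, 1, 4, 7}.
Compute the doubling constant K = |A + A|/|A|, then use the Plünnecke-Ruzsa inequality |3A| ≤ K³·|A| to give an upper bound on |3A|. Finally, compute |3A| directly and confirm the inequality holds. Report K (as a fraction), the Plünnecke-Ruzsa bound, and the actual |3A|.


|A| = 5.
Step 1: Compute A + A by enumerating all 25 pairs.
A + A = {-8, -7, -6, -3, -2, 0, 1, 2, 3, 4, 5, 8, 11, 14}, so |A + A| = 14.
Step 2: Doubling constant K = |A + A|/|A| = 14/5 = 14/5 ≈ 2.8000.
Step 3: Plünnecke-Ruzsa gives |3A| ≤ K³·|A| = (2.8000)³ · 5 ≈ 109.7600.
Step 4: Compute 3A = A + A + A directly by enumerating all triples (a,b,c) ∈ A³; |3A| = 27.
Step 5: Check 27 ≤ 109.7600? Yes ✓.

K = 14/5, Plünnecke-Ruzsa bound K³|A| ≈ 109.7600, |3A| = 27, inequality holds.


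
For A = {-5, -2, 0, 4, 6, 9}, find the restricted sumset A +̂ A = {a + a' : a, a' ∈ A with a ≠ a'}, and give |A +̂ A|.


Restricted sumset: A +̂ A = {a + a' : a ∈ A, a' ∈ A, a ≠ a'}.
Equivalently, take A + A and drop any sum 2a that is achievable ONLY as a + a for a ∈ A (i.e. sums representable only with equal summands).
Enumerate pairs (a, a') with a < a' (symmetric, so each unordered pair gives one sum; this covers all a ≠ a'):
  -5 + -2 = -7
  -5 + 0 = -5
  -5 + 4 = -1
  -5 + 6 = 1
  -5 + 9 = 4
  -2 + 0 = -2
  -2 + 4 = 2
  -2 + 6 = 4
  -2 + 9 = 7
  0 + 4 = 4
  0 + 6 = 6
  0 + 9 = 9
  4 + 6 = 10
  4 + 9 = 13
  6 + 9 = 15
Collected distinct sums: {-7, -5, -2, -1, 1, 2, 4, 6, 7, 9, 10, 13, 15}
|A +̂ A| = 13
(Reference bound: |A +̂ A| ≥ 2|A| - 3 for |A| ≥ 2, with |A| = 6 giving ≥ 9.)

|A +̂ A| = 13


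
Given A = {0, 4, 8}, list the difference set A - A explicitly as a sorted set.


A - A = {a - a' : a, a' ∈ A}.
Compute a - a' for each ordered pair (a, a'):
a = 0: 0-0=0, 0-4=-4, 0-8=-8
a = 4: 4-0=4, 4-4=0, 4-8=-4
a = 8: 8-0=8, 8-4=4, 8-8=0
Collecting distinct values (and noting 0 appears from a-a):
A - A = {-8, -4, 0, 4, 8}
|A - A| = 5

A - A = {-8, -4, 0, 4, 8}


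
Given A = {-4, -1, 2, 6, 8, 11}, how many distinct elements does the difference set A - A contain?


A - A = {a - a' : a, a' ∈ A}; |A| = 6.
Bounds: 2|A|-1 ≤ |A - A| ≤ |A|² - |A| + 1, i.e. 11 ≤ |A - A| ≤ 31.
Note: 0 ∈ A - A always (from a - a). The set is symmetric: if d ∈ A - A then -d ∈ A - A.
Enumerate nonzero differences d = a - a' with a > a' (then include -d):
Positive differences: {2, 3, 4, 5, 6, 7, 9, 10, 12, 15}
Full difference set: {0} ∪ (positive diffs) ∪ (negative diffs).
|A - A| = 1 + 2·10 = 21 (matches direct enumeration: 21).

|A - A| = 21


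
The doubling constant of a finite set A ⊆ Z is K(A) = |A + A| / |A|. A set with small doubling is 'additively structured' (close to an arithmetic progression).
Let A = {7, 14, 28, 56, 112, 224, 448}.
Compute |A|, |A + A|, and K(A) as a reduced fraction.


|A| = 7.
Compute A + A by enumerating all 49 pairs.
A + A = {14, 21, 28, 35, 42, 56, 63, 70, 84, 112, 119, 126, 140, 168, 224, 231, 238, 252, 280, 336, 448, 455, 462, 476, 504, 560, 672, 896}, so |A + A| = 28.
K = |A + A| / |A| = 28/7 = 4/1 ≈ 4.0000.
Reference: AP of size 7 gives K = 13/7 ≈ 1.8571; a fully generic set of size 7 gives K ≈ 4.0000.

|A| = 7, |A + A| = 28, K = 28/7 = 4/1.


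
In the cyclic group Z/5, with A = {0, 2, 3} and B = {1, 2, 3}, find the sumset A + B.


Work in Z/5Z: reduce every sum a + b modulo 5.
Enumerate all 9 pairs:
a = 0: 0+1=1, 0+2=2, 0+3=3
a = 2: 2+1=3, 2+2=4, 2+3=0
a = 3: 3+1=4, 3+2=0, 3+3=1
Distinct residues collected: {0, 1, 2, 3, 4}
|A + B| = 5 (out of 5 total residues).

A + B = {0, 1, 2, 3, 4}


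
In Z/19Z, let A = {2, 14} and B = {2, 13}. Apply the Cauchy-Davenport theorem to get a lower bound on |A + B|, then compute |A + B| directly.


Cauchy-Davenport: |A + B| ≥ min(p, |A| + |B| - 1) for A, B nonempty in Z/pZ.
|A| = 2, |B| = 2, p = 19.
CD lower bound = min(19, 2 + 2 - 1) = min(19, 3) = 3.
Compute A + B mod 19 directly:
a = 2: 2+2=4, 2+13=15
a = 14: 14+2=16, 14+13=8
A + B = {4, 8, 15, 16}, so |A + B| = 4.
Verify: 4 ≥ 3? Yes ✓.

CD lower bound = 3, actual |A + B| = 4.


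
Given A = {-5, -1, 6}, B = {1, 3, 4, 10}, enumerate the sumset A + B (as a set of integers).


A + B = {a + b : a ∈ A, b ∈ B}.
Enumerate all |A|·|B| = 3·4 = 12 pairs (a, b) and collect distinct sums.
a = -5: -5+1=-4, -5+3=-2, -5+4=-1, -5+10=5
a = -1: -1+1=0, -1+3=2, -1+4=3, -1+10=9
a = 6: 6+1=7, 6+3=9, 6+4=10, 6+10=16
Collecting distinct sums: A + B = {-4, -2, -1, 0, 2, 3, 5, 7, 9, 10, 16}
|A + B| = 11

A + B = {-4, -2, -1, 0, 2, 3, 5, 7, 9, 10, 16}


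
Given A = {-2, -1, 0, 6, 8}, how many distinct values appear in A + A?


A + A = {a + a' : a, a' ∈ A}; |A| = 5.
General bounds: 2|A| - 1 ≤ |A + A| ≤ |A|(|A|+1)/2, i.e. 9 ≤ |A + A| ≤ 15.
Lower bound 2|A|-1 is attained iff A is an arithmetic progression.
Enumerate sums a + a' for a ≤ a' (symmetric, so this suffices):
a = -2: -2+-2=-4, -2+-1=-3, -2+0=-2, -2+6=4, -2+8=6
a = -1: -1+-1=-2, -1+0=-1, -1+6=5, -1+8=7
a = 0: 0+0=0, 0+6=6, 0+8=8
a = 6: 6+6=12, 6+8=14
a = 8: 8+8=16
Distinct sums: {-4, -3, -2, -1, 0, 4, 5, 6, 7, 8, 12, 14, 16}
|A + A| = 13

|A + A| = 13


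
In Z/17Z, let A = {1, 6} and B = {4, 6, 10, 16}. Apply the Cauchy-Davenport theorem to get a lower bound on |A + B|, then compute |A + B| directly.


Cauchy-Davenport: |A + B| ≥ min(p, |A| + |B| - 1) for A, B nonempty in Z/pZ.
|A| = 2, |B| = 4, p = 17.
CD lower bound = min(17, 2 + 4 - 1) = min(17, 5) = 5.
Compute A + B mod 17 directly:
a = 1: 1+4=5, 1+6=7, 1+10=11, 1+16=0
a = 6: 6+4=10, 6+6=12, 6+10=16, 6+16=5
A + B = {0, 5, 7, 10, 11, 12, 16}, so |A + B| = 7.
Verify: 7 ≥ 5? Yes ✓.

CD lower bound = 5, actual |A + B| = 7.


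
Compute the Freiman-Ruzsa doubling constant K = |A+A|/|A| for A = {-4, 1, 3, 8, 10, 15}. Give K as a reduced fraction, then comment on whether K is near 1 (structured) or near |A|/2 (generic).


|A| = 6.
Compute A + A by enumerating all 36 pairs.
A + A = {-8, -3, -1, 2, 4, 6, 9, 11, 13, 16, 18, 20, 23, 25, 30}, so |A + A| = 15.
K = |A + A| / |A| = 15/6 = 5/2 ≈ 2.5000.
Reference: AP of size 6 gives K = 11/6 ≈ 1.8333; a fully generic set of size 6 gives K ≈ 3.5000.

|A| = 6, |A + A| = 15, K = 15/6 = 5/2.


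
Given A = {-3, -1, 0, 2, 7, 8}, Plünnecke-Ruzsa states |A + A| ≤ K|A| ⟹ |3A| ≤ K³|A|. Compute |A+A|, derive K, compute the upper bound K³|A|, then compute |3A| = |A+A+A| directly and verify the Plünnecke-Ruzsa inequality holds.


|A| = 6.
Step 1: Compute A + A by enumerating all 36 pairs.
A + A = {-6, -4, -3, -2, -1, 0, 1, 2, 4, 5, 6, 7, 8, 9, 10, 14, 15, 16}, so |A + A| = 18.
Step 2: Doubling constant K = |A + A|/|A| = 18/6 = 18/6 ≈ 3.0000.
Step 3: Plünnecke-Ruzsa gives |3A| ≤ K³·|A| = (3.0000)³ · 6 ≈ 162.0000.
Step 4: Compute 3A = A + A + A directly by enumerating all triples (a,b,c) ∈ A³; |3A| = 31.
Step 5: Check 31 ≤ 162.0000? Yes ✓.

K = 18/6, Plünnecke-Ruzsa bound K³|A| ≈ 162.0000, |3A| = 31, inequality holds.


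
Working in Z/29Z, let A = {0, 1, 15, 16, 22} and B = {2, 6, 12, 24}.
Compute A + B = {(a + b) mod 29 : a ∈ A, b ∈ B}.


Work in Z/29Z: reduce every sum a + b modulo 29.
Enumerate all 20 pairs:
a = 0: 0+2=2, 0+6=6, 0+12=12, 0+24=24
a = 1: 1+2=3, 1+6=7, 1+12=13, 1+24=25
a = 15: 15+2=17, 15+6=21, 15+12=27, 15+24=10
a = 16: 16+2=18, 16+6=22, 16+12=28, 16+24=11
a = 22: 22+2=24, 22+6=28, 22+12=5, 22+24=17
Distinct residues collected: {2, 3, 5, 6, 7, 10, 11, 12, 13, 17, 18, 21, 22, 24, 25, 27, 28}
|A + B| = 17 (out of 29 total residues).

A + B = {2, 3, 5, 6, 7, 10, 11, 12, 13, 17, 18, 21, 22, 24, 25, 27, 28}


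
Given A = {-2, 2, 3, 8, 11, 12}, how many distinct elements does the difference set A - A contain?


A - A = {a - a' : a, a' ∈ A}; |A| = 6.
Bounds: 2|A|-1 ≤ |A - A| ≤ |A|² - |A| + 1, i.e. 11 ≤ |A - A| ≤ 31.
Note: 0 ∈ A - A always (from a - a). The set is symmetric: if d ∈ A - A then -d ∈ A - A.
Enumerate nonzero differences d = a - a' with a > a' (then include -d):
Positive differences: {1, 3, 4, 5, 6, 8, 9, 10, 13, 14}
Full difference set: {0} ∪ (positive diffs) ∪ (negative diffs).
|A - A| = 1 + 2·10 = 21 (matches direct enumeration: 21).

|A - A| = 21


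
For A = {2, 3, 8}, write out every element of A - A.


A - A = {a - a' : a, a' ∈ A}.
Compute a - a' for each ordered pair (a, a'):
a = 2: 2-2=0, 2-3=-1, 2-8=-6
a = 3: 3-2=1, 3-3=0, 3-8=-5
a = 8: 8-2=6, 8-3=5, 8-8=0
Collecting distinct values (and noting 0 appears from a-a):
A - A = {-6, -5, -1, 0, 1, 5, 6}
|A - A| = 7

A - A = {-6, -5, -1, 0, 1, 5, 6}


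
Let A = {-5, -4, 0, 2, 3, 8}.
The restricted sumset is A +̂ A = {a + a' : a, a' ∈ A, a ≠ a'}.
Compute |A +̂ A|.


Restricted sumset: A +̂ A = {a + a' : a ∈ A, a' ∈ A, a ≠ a'}.
Equivalently, take A + A and drop any sum 2a that is achievable ONLY as a + a for a ∈ A (i.e. sums representable only with equal summands).
Enumerate pairs (a, a') with a < a' (symmetric, so each unordered pair gives one sum; this covers all a ≠ a'):
  -5 + -4 = -9
  -5 + 0 = -5
  -5 + 2 = -3
  -5 + 3 = -2
  -5 + 8 = 3
  -4 + 0 = -4
  -4 + 2 = -2
  -4 + 3 = -1
  -4 + 8 = 4
  0 + 2 = 2
  0 + 3 = 3
  0 + 8 = 8
  2 + 3 = 5
  2 + 8 = 10
  3 + 8 = 11
Collected distinct sums: {-9, -5, -4, -3, -2, -1, 2, 3, 4, 5, 8, 10, 11}
|A +̂ A| = 13
(Reference bound: |A +̂ A| ≥ 2|A| - 3 for |A| ≥ 2, with |A| = 6 giving ≥ 9.)

|A +̂ A| = 13


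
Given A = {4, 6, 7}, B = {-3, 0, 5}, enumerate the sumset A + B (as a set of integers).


A + B = {a + b : a ∈ A, b ∈ B}.
Enumerate all |A|·|B| = 3·3 = 9 pairs (a, b) and collect distinct sums.
a = 4: 4+-3=1, 4+0=4, 4+5=9
a = 6: 6+-3=3, 6+0=6, 6+5=11
a = 7: 7+-3=4, 7+0=7, 7+5=12
Collecting distinct sums: A + B = {1, 3, 4, 6, 7, 9, 11, 12}
|A + B| = 8

A + B = {1, 3, 4, 6, 7, 9, 11, 12}


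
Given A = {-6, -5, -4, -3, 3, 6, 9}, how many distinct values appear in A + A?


A + A = {a + a' : a, a' ∈ A}; |A| = 7.
General bounds: 2|A| - 1 ≤ |A + A| ≤ |A|(|A|+1)/2, i.e. 13 ≤ |A + A| ≤ 28.
Lower bound 2|A|-1 is attained iff A is an arithmetic progression.
Enumerate sums a + a' for a ≤ a' (symmetric, so this suffices):
a = -6: -6+-6=-12, -6+-5=-11, -6+-4=-10, -6+-3=-9, -6+3=-3, -6+6=0, -6+9=3
a = -5: -5+-5=-10, -5+-4=-9, -5+-3=-8, -5+3=-2, -5+6=1, -5+9=4
a = -4: -4+-4=-8, -4+-3=-7, -4+3=-1, -4+6=2, -4+9=5
a = -3: -3+-3=-6, -3+3=0, -3+6=3, -3+9=6
a = 3: 3+3=6, 3+6=9, 3+9=12
a = 6: 6+6=12, 6+9=15
a = 9: 9+9=18
Distinct sums: {-12, -11, -10, -9, -8, -7, -6, -3, -2, -1, 0, 1, 2, 3, 4, 5, 6, 9, 12, 15, 18}
|A + A| = 21

|A + A| = 21


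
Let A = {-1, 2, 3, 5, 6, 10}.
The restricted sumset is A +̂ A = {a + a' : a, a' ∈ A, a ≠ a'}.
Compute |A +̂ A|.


Restricted sumset: A +̂ A = {a + a' : a ∈ A, a' ∈ A, a ≠ a'}.
Equivalently, take A + A and drop any sum 2a that is achievable ONLY as a + a for a ∈ A (i.e. sums representable only with equal summands).
Enumerate pairs (a, a') with a < a' (symmetric, so each unordered pair gives one sum; this covers all a ≠ a'):
  -1 + 2 = 1
  -1 + 3 = 2
  -1 + 5 = 4
  -1 + 6 = 5
  -1 + 10 = 9
  2 + 3 = 5
  2 + 5 = 7
  2 + 6 = 8
  2 + 10 = 12
  3 + 5 = 8
  3 + 6 = 9
  3 + 10 = 13
  5 + 6 = 11
  5 + 10 = 15
  6 + 10 = 16
Collected distinct sums: {1, 2, 4, 5, 7, 8, 9, 11, 12, 13, 15, 16}
|A +̂ A| = 12
(Reference bound: |A +̂ A| ≥ 2|A| - 3 for |A| ≥ 2, with |A| = 6 giving ≥ 9.)

|A +̂ A| = 12


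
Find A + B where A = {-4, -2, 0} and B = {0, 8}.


A + B = {a + b : a ∈ A, b ∈ B}.
Enumerate all |A|·|B| = 3·2 = 6 pairs (a, b) and collect distinct sums.
a = -4: -4+0=-4, -4+8=4
a = -2: -2+0=-2, -2+8=6
a = 0: 0+0=0, 0+8=8
Collecting distinct sums: A + B = {-4, -2, 0, 4, 6, 8}
|A + B| = 6

A + B = {-4, -2, 0, 4, 6, 8}


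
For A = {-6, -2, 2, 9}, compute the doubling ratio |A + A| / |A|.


|A| = 4.
Compute A + A by enumerating all 16 pairs.
A + A = {-12, -8, -4, 0, 3, 4, 7, 11, 18}, so |A + A| = 9.
K = |A + A| / |A| = 9/4 (already in lowest terms) ≈ 2.2500.
Reference: AP of size 4 gives K = 7/4 ≈ 1.7500; a fully generic set of size 4 gives K ≈ 2.5000.

|A| = 4, |A + A| = 9, K = 9/4.


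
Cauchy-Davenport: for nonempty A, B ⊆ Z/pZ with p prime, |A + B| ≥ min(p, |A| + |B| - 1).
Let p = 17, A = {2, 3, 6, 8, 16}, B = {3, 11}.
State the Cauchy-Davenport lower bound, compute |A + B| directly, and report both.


Cauchy-Davenport: |A + B| ≥ min(p, |A| + |B| - 1) for A, B nonempty in Z/pZ.
|A| = 5, |B| = 2, p = 17.
CD lower bound = min(17, 5 + 2 - 1) = min(17, 6) = 6.
Compute A + B mod 17 directly:
a = 2: 2+3=5, 2+11=13
a = 3: 3+3=6, 3+11=14
a = 6: 6+3=9, 6+11=0
a = 8: 8+3=11, 8+11=2
a = 16: 16+3=2, 16+11=10
A + B = {0, 2, 5, 6, 9, 10, 11, 13, 14}, so |A + B| = 9.
Verify: 9 ≥ 6? Yes ✓.

CD lower bound = 6, actual |A + B| = 9.


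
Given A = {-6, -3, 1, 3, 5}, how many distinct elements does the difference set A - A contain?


A - A = {a - a' : a, a' ∈ A}; |A| = 5.
Bounds: 2|A|-1 ≤ |A - A| ≤ |A|² - |A| + 1, i.e. 9 ≤ |A - A| ≤ 21.
Note: 0 ∈ A - A always (from a - a). The set is symmetric: if d ∈ A - A then -d ∈ A - A.
Enumerate nonzero differences d = a - a' with a > a' (then include -d):
Positive differences: {2, 3, 4, 6, 7, 8, 9, 11}
Full difference set: {0} ∪ (positive diffs) ∪ (negative diffs).
|A - A| = 1 + 2·8 = 17 (matches direct enumeration: 17).

|A - A| = 17


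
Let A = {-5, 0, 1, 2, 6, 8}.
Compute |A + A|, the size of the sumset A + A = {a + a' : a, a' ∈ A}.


A + A = {a + a' : a, a' ∈ A}; |A| = 6.
General bounds: 2|A| - 1 ≤ |A + A| ≤ |A|(|A|+1)/2, i.e. 11 ≤ |A + A| ≤ 21.
Lower bound 2|A|-1 is attained iff A is an arithmetic progression.
Enumerate sums a + a' for a ≤ a' (symmetric, so this suffices):
a = -5: -5+-5=-10, -5+0=-5, -5+1=-4, -5+2=-3, -5+6=1, -5+8=3
a = 0: 0+0=0, 0+1=1, 0+2=2, 0+6=6, 0+8=8
a = 1: 1+1=2, 1+2=3, 1+6=7, 1+8=9
a = 2: 2+2=4, 2+6=8, 2+8=10
a = 6: 6+6=12, 6+8=14
a = 8: 8+8=16
Distinct sums: {-10, -5, -4, -3, 0, 1, 2, 3, 4, 6, 7, 8, 9, 10, 12, 14, 16}
|A + A| = 17

|A + A| = 17


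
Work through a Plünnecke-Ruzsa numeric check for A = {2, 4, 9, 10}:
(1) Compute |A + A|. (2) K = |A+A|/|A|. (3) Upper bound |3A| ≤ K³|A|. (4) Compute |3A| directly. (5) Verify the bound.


|A| = 4.
Step 1: Compute A + A by enumerating all 16 pairs.
A + A = {4, 6, 8, 11, 12, 13, 14, 18, 19, 20}, so |A + A| = 10.
Step 2: Doubling constant K = |A + A|/|A| = 10/4 = 10/4 ≈ 2.5000.
Step 3: Plünnecke-Ruzsa gives |3A| ≤ K³·|A| = (2.5000)³ · 4 ≈ 62.5000.
Step 4: Compute 3A = A + A + A directly by enumerating all triples (a,b,c) ∈ A³; |3A| = 19.
Step 5: Check 19 ≤ 62.5000? Yes ✓.

K = 10/4, Plünnecke-Ruzsa bound K³|A| ≈ 62.5000, |3A| = 19, inequality holds.


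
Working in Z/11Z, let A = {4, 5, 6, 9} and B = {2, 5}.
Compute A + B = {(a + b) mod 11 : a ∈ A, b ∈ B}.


Work in Z/11Z: reduce every sum a + b modulo 11.
Enumerate all 8 pairs:
a = 4: 4+2=6, 4+5=9
a = 5: 5+2=7, 5+5=10
a = 6: 6+2=8, 6+5=0
a = 9: 9+2=0, 9+5=3
Distinct residues collected: {0, 3, 6, 7, 8, 9, 10}
|A + B| = 7 (out of 11 total residues).

A + B = {0, 3, 6, 7, 8, 9, 10}


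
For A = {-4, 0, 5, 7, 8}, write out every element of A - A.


A - A = {a - a' : a, a' ∈ A}.
Compute a - a' for each ordered pair (a, a'):
a = -4: -4--4=0, -4-0=-4, -4-5=-9, -4-7=-11, -4-8=-12
a = 0: 0--4=4, 0-0=0, 0-5=-5, 0-7=-7, 0-8=-8
a = 5: 5--4=9, 5-0=5, 5-5=0, 5-7=-2, 5-8=-3
a = 7: 7--4=11, 7-0=7, 7-5=2, 7-7=0, 7-8=-1
a = 8: 8--4=12, 8-0=8, 8-5=3, 8-7=1, 8-8=0
Collecting distinct values (and noting 0 appears from a-a):
A - A = {-12, -11, -9, -8, -7, -5, -4, -3, -2, -1, 0, 1, 2, 3, 4, 5, 7, 8, 9, 11, 12}
|A - A| = 21

A - A = {-12, -11, -9, -8, -7, -5, -4, -3, -2, -1, 0, 1, 2, 3, 4, 5, 7, 8, 9, 11, 12}


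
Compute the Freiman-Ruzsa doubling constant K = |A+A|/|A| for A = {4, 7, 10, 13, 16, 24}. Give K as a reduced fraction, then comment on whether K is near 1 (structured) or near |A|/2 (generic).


|A| = 6.
Compute A + A by enumerating all 36 pairs.
A + A = {8, 11, 14, 17, 20, 23, 26, 28, 29, 31, 32, 34, 37, 40, 48}, so |A + A| = 15.
K = |A + A| / |A| = 15/6 = 5/2 ≈ 2.5000.
Reference: AP of size 6 gives K = 11/6 ≈ 1.8333; a fully generic set of size 6 gives K ≈ 3.5000.

|A| = 6, |A + A| = 15, K = 15/6 = 5/2.


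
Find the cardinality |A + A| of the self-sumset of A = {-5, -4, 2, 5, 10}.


A + A = {a + a' : a, a' ∈ A}; |A| = 5.
General bounds: 2|A| - 1 ≤ |A + A| ≤ |A|(|A|+1)/2, i.e. 9 ≤ |A + A| ≤ 15.
Lower bound 2|A|-1 is attained iff A is an arithmetic progression.
Enumerate sums a + a' for a ≤ a' (symmetric, so this suffices):
a = -5: -5+-5=-10, -5+-4=-9, -5+2=-3, -5+5=0, -5+10=5
a = -4: -4+-4=-8, -4+2=-2, -4+5=1, -4+10=6
a = 2: 2+2=4, 2+5=7, 2+10=12
a = 5: 5+5=10, 5+10=15
a = 10: 10+10=20
Distinct sums: {-10, -9, -8, -3, -2, 0, 1, 4, 5, 6, 7, 10, 12, 15, 20}
|A + A| = 15

|A + A| = 15


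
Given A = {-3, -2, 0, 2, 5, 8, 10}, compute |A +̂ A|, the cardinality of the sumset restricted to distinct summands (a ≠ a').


Restricted sumset: A +̂ A = {a + a' : a ∈ A, a' ∈ A, a ≠ a'}.
Equivalently, take A + A and drop any sum 2a that is achievable ONLY as a + a for a ∈ A (i.e. sums representable only with equal summands).
Enumerate pairs (a, a') with a < a' (symmetric, so each unordered pair gives one sum; this covers all a ≠ a'):
  -3 + -2 = -5
  -3 + 0 = -3
  -3 + 2 = -1
  -3 + 5 = 2
  -3 + 8 = 5
  -3 + 10 = 7
  -2 + 0 = -2
  -2 + 2 = 0
  -2 + 5 = 3
  -2 + 8 = 6
  -2 + 10 = 8
  0 + 2 = 2
  0 + 5 = 5
  0 + 8 = 8
  0 + 10 = 10
  2 + 5 = 7
  2 + 8 = 10
  2 + 10 = 12
  5 + 8 = 13
  5 + 10 = 15
  8 + 10 = 18
Collected distinct sums: {-5, -3, -2, -1, 0, 2, 3, 5, 6, 7, 8, 10, 12, 13, 15, 18}
|A +̂ A| = 16
(Reference bound: |A +̂ A| ≥ 2|A| - 3 for |A| ≥ 2, with |A| = 7 giving ≥ 11.)

|A +̂ A| = 16


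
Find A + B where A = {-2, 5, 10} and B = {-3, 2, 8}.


A + B = {a + b : a ∈ A, b ∈ B}.
Enumerate all |A|·|B| = 3·3 = 9 pairs (a, b) and collect distinct sums.
a = -2: -2+-3=-5, -2+2=0, -2+8=6
a = 5: 5+-3=2, 5+2=7, 5+8=13
a = 10: 10+-3=7, 10+2=12, 10+8=18
Collecting distinct sums: A + B = {-5, 0, 2, 6, 7, 12, 13, 18}
|A + B| = 8

A + B = {-5, 0, 2, 6, 7, 12, 13, 18}


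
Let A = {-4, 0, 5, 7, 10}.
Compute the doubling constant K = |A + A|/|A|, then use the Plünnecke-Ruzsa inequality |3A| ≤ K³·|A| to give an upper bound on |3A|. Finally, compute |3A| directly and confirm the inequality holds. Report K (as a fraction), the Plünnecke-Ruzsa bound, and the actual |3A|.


|A| = 5.
Step 1: Compute A + A by enumerating all 25 pairs.
A + A = {-8, -4, 0, 1, 3, 5, 6, 7, 10, 12, 14, 15, 17, 20}, so |A + A| = 14.
Step 2: Doubling constant K = |A + A|/|A| = 14/5 = 14/5 ≈ 2.8000.
Step 3: Plünnecke-Ruzsa gives |3A| ≤ K³·|A| = (2.8000)³ · 5 ≈ 109.7600.
Step 4: Compute 3A = A + A + A directly by enumerating all triples (a,b,c) ∈ A³; |3A| = 29.
Step 5: Check 29 ≤ 109.7600? Yes ✓.

K = 14/5, Plünnecke-Ruzsa bound K³|A| ≈ 109.7600, |3A| = 29, inequality holds.


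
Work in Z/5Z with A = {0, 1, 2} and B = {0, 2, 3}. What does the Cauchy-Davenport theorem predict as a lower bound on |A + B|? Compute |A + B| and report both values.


Cauchy-Davenport: |A + B| ≥ min(p, |A| + |B| - 1) for A, B nonempty in Z/pZ.
|A| = 3, |B| = 3, p = 5.
CD lower bound = min(5, 3 + 3 - 1) = min(5, 5) = 5.
Compute A + B mod 5 directly:
a = 0: 0+0=0, 0+2=2, 0+3=3
a = 1: 1+0=1, 1+2=3, 1+3=4
a = 2: 2+0=2, 2+2=4, 2+3=0
A + B = {0, 1, 2, 3, 4}, so |A + B| = 5.
Verify: 5 ≥ 5? Yes ✓.

CD lower bound = 5, actual |A + B| = 5.


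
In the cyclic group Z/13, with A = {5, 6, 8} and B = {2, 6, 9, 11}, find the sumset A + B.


Work in Z/13Z: reduce every sum a + b modulo 13.
Enumerate all 12 pairs:
a = 5: 5+2=7, 5+6=11, 5+9=1, 5+11=3
a = 6: 6+2=8, 6+6=12, 6+9=2, 6+11=4
a = 8: 8+2=10, 8+6=1, 8+9=4, 8+11=6
Distinct residues collected: {1, 2, 3, 4, 6, 7, 8, 10, 11, 12}
|A + B| = 10 (out of 13 total residues).

A + B = {1, 2, 3, 4, 6, 7, 8, 10, 11, 12}


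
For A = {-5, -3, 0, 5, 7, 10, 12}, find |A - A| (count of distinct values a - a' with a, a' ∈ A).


A - A = {a - a' : a, a' ∈ A}; |A| = 7.
Bounds: 2|A|-1 ≤ |A - A| ≤ |A|² - |A| + 1, i.e. 13 ≤ |A - A| ≤ 43.
Note: 0 ∈ A - A always (from a - a). The set is symmetric: if d ∈ A - A then -d ∈ A - A.
Enumerate nonzero differences d = a - a' with a > a' (then include -d):
Positive differences: {2, 3, 5, 7, 8, 10, 12, 13, 15, 17}
Full difference set: {0} ∪ (positive diffs) ∪ (negative diffs).
|A - A| = 1 + 2·10 = 21 (matches direct enumeration: 21).

|A - A| = 21


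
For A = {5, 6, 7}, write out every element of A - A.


A - A = {a - a' : a, a' ∈ A}.
Compute a - a' for each ordered pair (a, a'):
a = 5: 5-5=0, 5-6=-1, 5-7=-2
a = 6: 6-5=1, 6-6=0, 6-7=-1
a = 7: 7-5=2, 7-6=1, 7-7=0
Collecting distinct values (and noting 0 appears from a-a):
A - A = {-2, -1, 0, 1, 2}
|A - A| = 5

A - A = {-2, -1, 0, 1, 2}


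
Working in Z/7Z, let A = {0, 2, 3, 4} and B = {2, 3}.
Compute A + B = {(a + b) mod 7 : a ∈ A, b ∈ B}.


Work in Z/7Z: reduce every sum a + b modulo 7.
Enumerate all 8 pairs:
a = 0: 0+2=2, 0+3=3
a = 2: 2+2=4, 2+3=5
a = 3: 3+2=5, 3+3=6
a = 4: 4+2=6, 4+3=0
Distinct residues collected: {0, 2, 3, 4, 5, 6}
|A + B| = 6 (out of 7 total residues).

A + B = {0, 2, 3, 4, 5, 6}


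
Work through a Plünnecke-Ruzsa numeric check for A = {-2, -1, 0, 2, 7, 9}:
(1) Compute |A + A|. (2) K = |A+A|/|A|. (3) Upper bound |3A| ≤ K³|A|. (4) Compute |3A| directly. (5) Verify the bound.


|A| = 6.
Step 1: Compute A + A by enumerating all 36 pairs.
A + A = {-4, -3, -2, -1, 0, 1, 2, 4, 5, 6, 7, 8, 9, 11, 14, 16, 18}, so |A + A| = 17.
Step 2: Doubling constant K = |A + A|/|A| = 17/6 = 17/6 ≈ 2.8333.
Step 3: Plünnecke-Ruzsa gives |3A| ≤ K³·|A| = (2.8333)³ · 6 ≈ 136.4722.
Step 4: Compute 3A = A + A + A directly by enumerating all triples (a,b,c) ∈ A³; |3A| = 30.
Step 5: Check 30 ≤ 136.4722? Yes ✓.

K = 17/6, Plünnecke-Ruzsa bound K³|A| ≈ 136.4722, |3A| = 30, inequality holds.


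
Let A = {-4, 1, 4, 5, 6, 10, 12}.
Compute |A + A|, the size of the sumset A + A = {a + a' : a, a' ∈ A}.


A + A = {a + a' : a, a' ∈ A}; |A| = 7.
General bounds: 2|A| - 1 ≤ |A + A| ≤ |A|(|A|+1)/2, i.e. 13 ≤ |A + A| ≤ 28.
Lower bound 2|A|-1 is attained iff A is an arithmetic progression.
Enumerate sums a + a' for a ≤ a' (symmetric, so this suffices):
a = -4: -4+-4=-8, -4+1=-3, -4+4=0, -4+5=1, -4+6=2, -4+10=6, -4+12=8
a = 1: 1+1=2, 1+4=5, 1+5=6, 1+6=7, 1+10=11, 1+12=13
a = 4: 4+4=8, 4+5=9, 4+6=10, 4+10=14, 4+12=16
a = 5: 5+5=10, 5+6=11, 5+10=15, 5+12=17
a = 6: 6+6=12, 6+10=16, 6+12=18
a = 10: 10+10=20, 10+12=22
a = 12: 12+12=24
Distinct sums: {-8, -3, 0, 1, 2, 5, 6, 7, 8, 9, 10, 11, 12, 13, 14, 15, 16, 17, 18, 20, 22, 24}
|A + A| = 22

|A + A| = 22


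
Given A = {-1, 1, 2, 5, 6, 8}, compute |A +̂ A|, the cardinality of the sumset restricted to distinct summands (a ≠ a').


Restricted sumset: A +̂ A = {a + a' : a ∈ A, a' ∈ A, a ≠ a'}.
Equivalently, take A + A and drop any sum 2a that is achievable ONLY as a + a for a ∈ A (i.e. sums representable only with equal summands).
Enumerate pairs (a, a') with a < a' (symmetric, so each unordered pair gives one sum; this covers all a ≠ a'):
  -1 + 1 = 0
  -1 + 2 = 1
  -1 + 5 = 4
  -1 + 6 = 5
  -1 + 8 = 7
  1 + 2 = 3
  1 + 5 = 6
  1 + 6 = 7
  1 + 8 = 9
  2 + 5 = 7
  2 + 6 = 8
  2 + 8 = 10
  5 + 6 = 11
  5 + 8 = 13
  6 + 8 = 14
Collected distinct sums: {0, 1, 3, 4, 5, 6, 7, 8, 9, 10, 11, 13, 14}
|A +̂ A| = 13
(Reference bound: |A +̂ A| ≥ 2|A| - 3 for |A| ≥ 2, with |A| = 6 giving ≥ 9.)

|A +̂ A| = 13


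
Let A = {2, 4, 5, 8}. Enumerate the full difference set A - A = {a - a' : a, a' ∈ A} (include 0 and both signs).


A - A = {a - a' : a, a' ∈ A}.
Compute a - a' for each ordered pair (a, a'):
a = 2: 2-2=0, 2-4=-2, 2-5=-3, 2-8=-6
a = 4: 4-2=2, 4-4=0, 4-5=-1, 4-8=-4
a = 5: 5-2=3, 5-4=1, 5-5=0, 5-8=-3
a = 8: 8-2=6, 8-4=4, 8-5=3, 8-8=0
Collecting distinct values (and noting 0 appears from a-a):
A - A = {-6, -4, -3, -2, -1, 0, 1, 2, 3, 4, 6}
|A - A| = 11

A - A = {-6, -4, -3, -2, -1, 0, 1, 2, 3, 4, 6}


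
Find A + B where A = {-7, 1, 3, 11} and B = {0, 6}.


A + B = {a + b : a ∈ A, b ∈ B}.
Enumerate all |A|·|B| = 4·2 = 8 pairs (a, b) and collect distinct sums.
a = -7: -7+0=-7, -7+6=-1
a = 1: 1+0=1, 1+6=7
a = 3: 3+0=3, 3+6=9
a = 11: 11+0=11, 11+6=17
Collecting distinct sums: A + B = {-7, -1, 1, 3, 7, 9, 11, 17}
|A + B| = 8

A + B = {-7, -1, 1, 3, 7, 9, 11, 17}


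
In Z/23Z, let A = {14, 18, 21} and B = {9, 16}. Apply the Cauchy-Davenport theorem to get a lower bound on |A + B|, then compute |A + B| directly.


Cauchy-Davenport: |A + B| ≥ min(p, |A| + |B| - 1) for A, B nonempty in Z/pZ.
|A| = 3, |B| = 2, p = 23.
CD lower bound = min(23, 3 + 2 - 1) = min(23, 4) = 4.
Compute A + B mod 23 directly:
a = 14: 14+9=0, 14+16=7
a = 18: 18+9=4, 18+16=11
a = 21: 21+9=7, 21+16=14
A + B = {0, 4, 7, 11, 14}, so |A + B| = 5.
Verify: 5 ≥ 4? Yes ✓.

CD lower bound = 4, actual |A + B| = 5.


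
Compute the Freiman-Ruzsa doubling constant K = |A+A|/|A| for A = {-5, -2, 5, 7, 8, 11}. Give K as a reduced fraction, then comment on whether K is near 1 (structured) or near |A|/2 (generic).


|A| = 6.
Compute A + A by enumerating all 36 pairs.
A + A = {-10, -7, -4, 0, 2, 3, 5, 6, 9, 10, 12, 13, 14, 15, 16, 18, 19, 22}, so |A + A| = 18.
K = |A + A| / |A| = 18/6 = 3/1 ≈ 3.0000.
Reference: AP of size 6 gives K = 11/6 ≈ 1.8333; a fully generic set of size 6 gives K ≈ 3.5000.

|A| = 6, |A + A| = 18, K = 18/6 = 3/1.


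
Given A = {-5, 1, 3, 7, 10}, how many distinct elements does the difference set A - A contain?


A - A = {a - a' : a, a' ∈ A}; |A| = 5.
Bounds: 2|A|-1 ≤ |A - A| ≤ |A|² - |A| + 1, i.e. 9 ≤ |A - A| ≤ 21.
Note: 0 ∈ A - A always (from a - a). The set is symmetric: if d ∈ A - A then -d ∈ A - A.
Enumerate nonzero differences d = a - a' with a > a' (then include -d):
Positive differences: {2, 3, 4, 6, 7, 8, 9, 12, 15}
Full difference set: {0} ∪ (positive diffs) ∪ (negative diffs).
|A - A| = 1 + 2·9 = 19 (matches direct enumeration: 19).

|A - A| = 19


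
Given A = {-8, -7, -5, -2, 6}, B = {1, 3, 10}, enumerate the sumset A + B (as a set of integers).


A + B = {a + b : a ∈ A, b ∈ B}.
Enumerate all |A|·|B| = 5·3 = 15 pairs (a, b) and collect distinct sums.
a = -8: -8+1=-7, -8+3=-5, -8+10=2
a = -7: -7+1=-6, -7+3=-4, -7+10=3
a = -5: -5+1=-4, -5+3=-2, -5+10=5
a = -2: -2+1=-1, -2+3=1, -2+10=8
a = 6: 6+1=7, 6+3=9, 6+10=16
Collecting distinct sums: A + B = {-7, -6, -5, -4, -2, -1, 1, 2, 3, 5, 7, 8, 9, 16}
|A + B| = 14

A + B = {-7, -6, -5, -4, -2, -1, 1, 2, 3, 5, 7, 8, 9, 16}


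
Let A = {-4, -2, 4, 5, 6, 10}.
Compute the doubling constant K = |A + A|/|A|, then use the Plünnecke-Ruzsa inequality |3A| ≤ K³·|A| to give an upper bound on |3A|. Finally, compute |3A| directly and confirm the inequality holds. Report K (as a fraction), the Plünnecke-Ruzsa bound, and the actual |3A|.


|A| = 6.
Step 1: Compute A + A by enumerating all 36 pairs.
A + A = {-8, -6, -4, 0, 1, 2, 3, 4, 6, 8, 9, 10, 11, 12, 14, 15, 16, 20}, so |A + A| = 18.
Step 2: Doubling constant K = |A + A|/|A| = 18/6 = 18/6 ≈ 3.0000.
Step 3: Plünnecke-Ruzsa gives |3A| ≤ K³·|A| = (3.0000)³ · 6 ≈ 162.0000.
Step 4: Compute 3A = A + A + A directly by enumerating all triples (a,b,c) ∈ A³; |3A| = 34.
Step 5: Check 34 ≤ 162.0000? Yes ✓.

K = 18/6, Plünnecke-Ruzsa bound K³|A| ≈ 162.0000, |3A| = 34, inequality holds.


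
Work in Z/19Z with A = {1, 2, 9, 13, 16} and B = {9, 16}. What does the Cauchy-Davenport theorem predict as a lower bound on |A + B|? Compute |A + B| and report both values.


Cauchy-Davenport: |A + B| ≥ min(p, |A| + |B| - 1) for A, B nonempty in Z/pZ.
|A| = 5, |B| = 2, p = 19.
CD lower bound = min(19, 5 + 2 - 1) = min(19, 6) = 6.
Compute A + B mod 19 directly:
a = 1: 1+9=10, 1+16=17
a = 2: 2+9=11, 2+16=18
a = 9: 9+9=18, 9+16=6
a = 13: 13+9=3, 13+16=10
a = 16: 16+9=6, 16+16=13
A + B = {3, 6, 10, 11, 13, 17, 18}, so |A + B| = 7.
Verify: 7 ≥ 6? Yes ✓.

CD lower bound = 6, actual |A + B| = 7.


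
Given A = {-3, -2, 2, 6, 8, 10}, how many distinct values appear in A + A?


A + A = {a + a' : a, a' ∈ A}; |A| = 6.
General bounds: 2|A| - 1 ≤ |A + A| ≤ |A|(|A|+1)/2, i.e. 11 ≤ |A + A| ≤ 21.
Lower bound 2|A|-1 is attained iff A is an arithmetic progression.
Enumerate sums a + a' for a ≤ a' (symmetric, so this suffices):
a = -3: -3+-3=-6, -3+-2=-5, -3+2=-1, -3+6=3, -3+8=5, -3+10=7
a = -2: -2+-2=-4, -2+2=0, -2+6=4, -2+8=6, -2+10=8
a = 2: 2+2=4, 2+6=8, 2+8=10, 2+10=12
a = 6: 6+6=12, 6+8=14, 6+10=16
a = 8: 8+8=16, 8+10=18
a = 10: 10+10=20
Distinct sums: {-6, -5, -4, -1, 0, 3, 4, 5, 6, 7, 8, 10, 12, 14, 16, 18, 20}
|A + A| = 17

|A + A| = 17


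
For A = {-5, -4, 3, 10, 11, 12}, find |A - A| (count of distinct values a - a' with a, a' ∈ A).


A - A = {a - a' : a, a' ∈ A}; |A| = 6.
Bounds: 2|A|-1 ≤ |A - A| ≤ |A|² - |A| + 1, i.e. 11 ≤ |A - A| ≤ 31.
Note: 0 ∈ A - A always (from a - a). The set is symmetric: if d ∈ A - A then -d ∈ A - A.
Enumerate nonzero differences d = a - a' with a > a' (then include -d):
Positive differences: {1, 2, 7, 8, 9, 14, 15, 16, 17}
Full difference set: {0} ∪ (positive diffs) ∪ (negative diffs).
|A - A| = 1 + 2·9 = 19 (matches direct enumeration: 19).

|A - A| = 19


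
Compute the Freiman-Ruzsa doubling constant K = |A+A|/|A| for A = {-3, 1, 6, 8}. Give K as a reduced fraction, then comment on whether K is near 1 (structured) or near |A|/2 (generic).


|A| = 4.
Compute A + A by enumerating all 16 pairs.
A + A = {-6, -2, 2, 3, 5, 7, 9, 12, 14, 16}, so |A + A| = 10.
K = |A + A| / |A| = 10/4 = 5/2 ≈ 2.5000.
Reference: AP of size 4 gives K = 7/4 ≈ 1.7500; a fully generic set of size 4 gives K ≈ 2.5000.

|A| = 4, |A + A| = 10, K = 10/4 = 5/2.


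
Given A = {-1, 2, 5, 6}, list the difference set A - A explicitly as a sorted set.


A - A = {a - a' : a, a' ∈ A}.
Compute a - a' for each ordered pair (a, a'):
a = -1: -1--1=0, -1-2=-3, -1-5=-6, -1-6=-7
a = 2: 2--1=3, 2-2=0, 2-5=-3, 2-6=-4
a = 5: 5--1=6, 5-2=3, 5-5=0, 5-6=-1
a = 6: 6--1=7, 6-2=4, 6-5=1, 6-6=0
Collecting distinct values (and noting 0 appears from a-a):
A - A = {-7, -6, -4, -3, -1, 0, 1, 3, 4, 6, 7}
|A - A| = 11

A - A = {-7, -6, -4, -3, -1, 0, 1, 3, 4, 6, 7}


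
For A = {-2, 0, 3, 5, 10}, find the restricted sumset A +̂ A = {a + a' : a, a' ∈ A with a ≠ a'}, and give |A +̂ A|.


Restricted sumset: A +̂ A = {a + a' : a ∈ A, a' ∈ A, a ≠ a'}.
Equivalently, take A + A and drop any sum 2a that is achievable ONLY as a + a for a ∈ A (i.e. sums representable only with equal summands).
Enumerate pairs (a, a') with a < a' (symmetric, so each unordered pair gives one sum; this covers all a ≠ a'):
  -2 + 0 = -2
  -2 + 3 = 1
  -2 + 5 = 3
  -2 + 10 = 8
  0 + 3 = 3
  0 + 5 = 5
  0 + 10 = 10
  3 + 5 = 8
  3 + 10 = 13
  5 + 10 = 15
Collected distinct sums: {-2, 1, 3, 5, 8, 10, 13, 15}
|A +̂ A| = 8
(Reference bound: |A +̂ A| ≥ 2|A| - 3 for |A| ≥ 2, with |A| = 5 giving ≥ 7.)

|A +̂ A| = 8


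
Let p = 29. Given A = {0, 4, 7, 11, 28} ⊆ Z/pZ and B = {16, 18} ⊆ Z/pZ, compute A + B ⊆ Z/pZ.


Work in Z/29Z: reduce every sum a + b modulo 29.
Enumerate all 10 pairs:
a = 0: 0+16=16, 0+18=18
a = 4: 4+16=20, 4+18=22
a = 7: 7+16=23, 7+18=25
a = 11: 11+16=27, 11+18=0
a = 28: 28+16=15, 28+18=17
Distinct residues collected: {0, 15, 16, 17, 18, 20, 22, 23, 25, 27}
|A + B| = 10 (out of 29 total residues).

A + B = {0, 15, 16, 17, 18, 20, 22, 23, 25, 27}


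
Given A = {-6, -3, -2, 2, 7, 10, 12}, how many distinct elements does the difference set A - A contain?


A - A = {a - a' : a, a' ∈ A}; |A| = 7.
Bounds: 2|A|-1 ≤ |A - A| ≤ |A|² - |A| + 1, i.e. 13 ≤ |A - A| ≤ 43.
Note: 0 ∈ A - A always (from a - a). The set is symmetric: if d ∈ A - A then -d ∈ A - A.
Enumerate nonzero differences d = a - a' with a > a' (then include -d):
Positive differences: {1, 2, 3, 4, 5, 8, 9, 10, 12, 13, 14, 15, 16, 18}
Full difference set: {0} ∪ (positive diffs) ∪ (negative diffs).
|A - A| = 1 + 2·14 = 29 (matches direct enumeration: 29).

|A - A| = 29


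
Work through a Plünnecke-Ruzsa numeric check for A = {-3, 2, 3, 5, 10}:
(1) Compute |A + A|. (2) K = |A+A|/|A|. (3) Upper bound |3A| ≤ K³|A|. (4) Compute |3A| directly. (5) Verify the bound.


|A| = 5.
Step 1: Compute A + A by enumerating all 25 pairs.
A + A = {-6, -1, 0, 2, 4, 5, 6, 7, 8, 10, 12, 13, 15, 20}, so |A + A| = 14.
Step 2: Doubling constant K = |A + A|/|A| = 14/5 = 14/5 ≈ 2.8000.
Step 3: Plünnecke-Ruzsa gives |3A| ≤ K³·|A| = (2.8000)³ · 5 ≈ 109.7600.
Step 4: Compute 3A = A + A + A directly by enumerating all triples (a,b,c) ∈ A³; |3A| = 27.
Step 5: Check 27 ≤ 109.7600? Yes ✓.

K = 14/5, Plünnecke-Ruzsa bound K³|A| ≈ 109.7600, |3A| = 27, inequality holds.


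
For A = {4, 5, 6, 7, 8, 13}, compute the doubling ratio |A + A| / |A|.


|A| = 6.
Compute A + A by enumerating all 36 pairs.
A + A = {8, 9, 10, 11, 12, 13, 14, 15, 16, 17, 18, 19, 20, 21, 26}, so |A + A| = 15.
K = |A + A| / |A| = 15/6 = 5/2 ≈ 2.5000.
Reference: AP of size 6 gives K = 11/6 ≈ 1.8333; a fully generic set of size 6 gives K ≈ 3.5000.

|A| = 6, |A + A| = 15, K = 15/6 = 5/2.


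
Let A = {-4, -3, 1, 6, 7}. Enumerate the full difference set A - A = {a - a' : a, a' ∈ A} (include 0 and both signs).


A - A = {a - a' : a, a' ∈ A}.
Compute a - a' for each ordered pair (a, a'):
a = -4: -4--4=0, -4--3=-1, -4-1=-5, -4-6=-10, -4-7=-11
a = -3: -3--4=1, -3--3=0, -3-1=-4, -3-6=-9, -3-7=-10
a = 1: 1--4=5, 1--3=4, 1-1=0, 1-6=-5, 1-7=-6
a = 6: 6--4=10, 6--3=9, 6-1=5, 6-6=0, 6-7=-1
a = 7: 7--4=11, 7--3=10, 7-1=6, 7-6=1, 7-7=0
Collecting distinct values (and noting 0 appears from a-a):
A - A = {-11, -10, -9, -6, -5, -4, -1, 0, 1, 4, 5, 6, 9, 10, 11}
|A - A| = 15

A - A = {-11, -10, -9, -6, -5, -4, -1, 0, 1, 4, 5, 6, 9, 10, 11}
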